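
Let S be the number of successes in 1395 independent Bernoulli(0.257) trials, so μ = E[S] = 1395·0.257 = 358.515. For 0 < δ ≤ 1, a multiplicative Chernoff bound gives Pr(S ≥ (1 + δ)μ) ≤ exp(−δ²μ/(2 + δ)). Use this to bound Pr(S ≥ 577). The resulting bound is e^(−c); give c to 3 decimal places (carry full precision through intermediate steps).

Write 577 = (1 + δ)μ, so δ = 577/358.515 − 1 = 0.6094166…
Then the exponent is δ²μ/(2 + δ) = (577 − μ)² / (μ·(2 + δ)) = 51.026114.

51.026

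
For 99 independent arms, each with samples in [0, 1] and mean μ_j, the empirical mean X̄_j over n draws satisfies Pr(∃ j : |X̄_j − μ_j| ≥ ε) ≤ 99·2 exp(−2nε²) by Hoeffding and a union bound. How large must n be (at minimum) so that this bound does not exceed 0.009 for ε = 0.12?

348

Need 2·99·exp(−2nε²) ≤ 0.009, i.e. exp(−2nε²) ≤ 0.009/198.
So 2nε² ≥ ln(198/0.009) = 9.998798.
Hence n ≥ 9.998798/(2·0.12²) = 347.180.
The smallest integer n is 348.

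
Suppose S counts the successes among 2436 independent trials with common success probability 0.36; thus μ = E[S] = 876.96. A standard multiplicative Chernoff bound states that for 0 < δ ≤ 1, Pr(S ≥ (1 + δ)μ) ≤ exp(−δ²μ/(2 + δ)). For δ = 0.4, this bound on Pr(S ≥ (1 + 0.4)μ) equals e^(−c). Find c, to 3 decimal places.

58.464

c = δ²μ/(2 + δ) = 0.4²·876.96/(2 + 0.4) = 58.4640.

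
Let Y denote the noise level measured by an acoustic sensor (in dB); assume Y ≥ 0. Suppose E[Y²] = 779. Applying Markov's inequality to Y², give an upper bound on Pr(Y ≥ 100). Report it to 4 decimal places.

0.0779

Since Y ≥ 0, the event {Y ≥ 100} is the same as {Y² ≥ 10000}.
Markov's inequality applied to Y² gives Pr(Y² ≥ 10000) ≤ E[Y²]/10000 = 779/10000 = 0.0779.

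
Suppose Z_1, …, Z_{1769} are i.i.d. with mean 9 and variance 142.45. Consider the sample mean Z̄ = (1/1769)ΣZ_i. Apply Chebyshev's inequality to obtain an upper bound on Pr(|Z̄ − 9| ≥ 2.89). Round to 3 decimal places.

Var(Z̄) = Var(Z_i)/n = 142.45/1769 = 0.080526.
Chebyshev: Pr(|Z̄ − 9| ≥ 2.89) ≤ Var(Z̄)/(2.89)² = 142.45/(1769·2.89²) = 0.0096.

0.010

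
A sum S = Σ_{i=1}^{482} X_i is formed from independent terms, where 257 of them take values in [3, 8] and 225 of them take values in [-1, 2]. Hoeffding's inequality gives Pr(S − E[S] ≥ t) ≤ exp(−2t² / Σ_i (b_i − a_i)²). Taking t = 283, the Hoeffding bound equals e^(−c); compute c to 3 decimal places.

Σ(b_i − a_i)² = 257·5² + 225·3² = 8450.
c = 2t² / 8450 = 2·283² / 8450 = 18.9560.

18.956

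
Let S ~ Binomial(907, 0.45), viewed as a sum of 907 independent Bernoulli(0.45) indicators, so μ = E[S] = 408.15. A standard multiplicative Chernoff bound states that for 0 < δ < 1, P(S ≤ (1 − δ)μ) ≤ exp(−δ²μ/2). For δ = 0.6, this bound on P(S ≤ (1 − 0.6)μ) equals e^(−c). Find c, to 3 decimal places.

73.467

c = δ²μ/2 = 0.6²·408.15/2 = 73.4670.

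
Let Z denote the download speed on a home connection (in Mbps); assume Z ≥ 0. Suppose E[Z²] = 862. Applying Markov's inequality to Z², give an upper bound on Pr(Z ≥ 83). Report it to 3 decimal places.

Since Z ≥ 0, the event {Z ≥ 83} is the same as {Z² ≥ 6889}.
Markov's inequality applied to Z² gives Pr(Z² ≥ 6889) ≤ E[Z²]/6889 = 862/6889 = 0.1251.

0.125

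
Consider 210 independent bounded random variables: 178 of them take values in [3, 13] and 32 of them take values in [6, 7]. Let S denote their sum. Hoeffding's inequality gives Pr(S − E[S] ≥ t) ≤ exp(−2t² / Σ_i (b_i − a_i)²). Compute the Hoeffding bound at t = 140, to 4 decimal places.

0.1110

Σ(b_i − a_i)² = 178·10² + 32·1² = 17832.
Exponent = 2·140² / 17832 = 2.19830.
Bound = exp(−2.19830) = 0.11099.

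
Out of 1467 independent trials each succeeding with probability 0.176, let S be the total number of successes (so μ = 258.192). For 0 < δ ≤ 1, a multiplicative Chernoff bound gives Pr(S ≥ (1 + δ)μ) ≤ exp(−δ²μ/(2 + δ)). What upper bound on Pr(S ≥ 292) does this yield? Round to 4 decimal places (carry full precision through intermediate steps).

0.1253

Write 292 = (1 + δ)μ, so δ = 292/258.192 − 1 = 0.1309413…
Then the exponent is δ²μ/(2 + δ) = (292 − μ)² / (μ·(2 + δ)) = 2.077422.
Bound = exp(−2.077422) = 0.12525.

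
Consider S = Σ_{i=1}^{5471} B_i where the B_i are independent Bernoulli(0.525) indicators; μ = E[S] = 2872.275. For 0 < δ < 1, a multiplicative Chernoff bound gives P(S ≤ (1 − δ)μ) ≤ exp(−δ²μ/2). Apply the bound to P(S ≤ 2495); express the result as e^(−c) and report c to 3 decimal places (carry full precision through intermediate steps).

24.778

Write 2495 = (1 − δ)μ, so δ = 1 − 2495/2872.275 = 0.1313506…
Then the exponent is δ²μ/2 = (μ − 2495)²/(2μ) = 24.777646.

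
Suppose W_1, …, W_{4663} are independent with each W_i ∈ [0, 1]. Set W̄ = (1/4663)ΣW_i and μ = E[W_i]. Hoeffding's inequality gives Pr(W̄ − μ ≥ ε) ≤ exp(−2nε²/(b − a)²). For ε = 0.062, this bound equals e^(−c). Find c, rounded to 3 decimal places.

35.849

c = 2nε²/(b − a)² = 2·4663·0.062² / 1² = 35.8491.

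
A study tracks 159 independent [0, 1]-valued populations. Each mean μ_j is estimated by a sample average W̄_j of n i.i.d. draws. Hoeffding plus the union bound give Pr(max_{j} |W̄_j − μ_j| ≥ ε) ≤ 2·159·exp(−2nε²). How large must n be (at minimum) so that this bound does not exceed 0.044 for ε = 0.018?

Need 2·159·exp(−2nε²) ≤ 0.044, i.e. exp(−2nε²) ≤ 0.044/318.
So 2nε² ≥ ln(318/0.044) = 8.885617.
Hence n ≥ 8.885617/(2·0.018²) = 13712.372.
The smallest integer n is 13713.

13713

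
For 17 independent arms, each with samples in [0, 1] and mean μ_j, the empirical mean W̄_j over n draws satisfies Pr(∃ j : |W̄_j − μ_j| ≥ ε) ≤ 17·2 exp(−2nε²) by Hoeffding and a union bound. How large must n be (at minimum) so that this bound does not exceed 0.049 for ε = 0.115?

248

Need 2·17·exp(−2nε²) ≤ 0.049, i.e. exp(−2nε²) ≤ 0.049/34.
So 2nε² ≥ ln(34/0.049) = 6.542296.
Hence n ≥ 6.542296/(2·0.115²) = 247.346.
The smallest integer n is 248.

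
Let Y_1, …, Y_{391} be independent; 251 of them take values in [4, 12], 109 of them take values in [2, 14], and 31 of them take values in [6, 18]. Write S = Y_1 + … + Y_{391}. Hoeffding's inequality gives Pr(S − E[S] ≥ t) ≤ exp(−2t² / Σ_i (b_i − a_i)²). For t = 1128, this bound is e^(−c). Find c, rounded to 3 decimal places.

Σ(b_i − a_i)² = 251·8² + 109·12² + 31·12² = 36224.
c = 2t² / 36224 = 2·1128² / 36224 = 70.2509.

70.251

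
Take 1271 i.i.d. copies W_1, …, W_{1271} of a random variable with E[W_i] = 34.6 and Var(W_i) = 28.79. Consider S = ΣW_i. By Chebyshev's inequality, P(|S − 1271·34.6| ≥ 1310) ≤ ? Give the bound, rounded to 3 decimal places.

Var(S) = n·Var(W_i) = 1271·28.79 = 36592.09.
Chebyshev: P(|S − 1271·34.6| ≥ 1310) ≤ Var(S)/1310² = 36592.09/1716100 = 0.0213.

0.021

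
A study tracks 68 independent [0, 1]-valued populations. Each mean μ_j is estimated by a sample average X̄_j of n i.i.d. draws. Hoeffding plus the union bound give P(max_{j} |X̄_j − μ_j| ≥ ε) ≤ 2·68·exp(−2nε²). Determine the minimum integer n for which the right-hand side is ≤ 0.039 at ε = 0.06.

Need 2·68·exp(−2nε²) ≤ 0.039, i.e. exp(−2nε²) ≤ 0.039/136.
So 2nε² ≥ ln(136/0.039) = 8.156849.
Hence n ≥ 8.156849/(2·0.06²) = 1132.896.
The smallest integer n is 1133.

1133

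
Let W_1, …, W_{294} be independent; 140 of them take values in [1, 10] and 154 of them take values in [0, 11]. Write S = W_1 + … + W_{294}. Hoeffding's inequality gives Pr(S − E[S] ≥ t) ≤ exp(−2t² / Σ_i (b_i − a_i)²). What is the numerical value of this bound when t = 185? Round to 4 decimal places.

Σ(b_i − a_i)² = 140·9² + 154·11² = 29974.
Exponent = 2·185² / 29974 = 2.28365.
Bound = exp(−2.28365) = 0.10191.

0.1019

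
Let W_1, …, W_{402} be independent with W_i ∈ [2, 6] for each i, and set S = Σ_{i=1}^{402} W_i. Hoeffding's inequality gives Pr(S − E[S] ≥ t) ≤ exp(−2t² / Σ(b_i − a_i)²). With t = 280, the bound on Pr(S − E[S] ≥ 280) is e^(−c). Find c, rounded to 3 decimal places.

Σ(b_i − a_i)² = 402·(4)² = 6432.
c = 2t²/6432 = 2·280²/6432 = 24.3781.

24.378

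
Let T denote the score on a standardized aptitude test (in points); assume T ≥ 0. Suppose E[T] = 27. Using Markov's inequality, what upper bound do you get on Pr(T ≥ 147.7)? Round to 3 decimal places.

Markov's inequality: for a non-negative random variable, Pr(T ≥ a) ≤ E[T]/a.
Here E[T] = 27 and a = 147.7, so the bound is 27/147.7 = 0.1828.

0.183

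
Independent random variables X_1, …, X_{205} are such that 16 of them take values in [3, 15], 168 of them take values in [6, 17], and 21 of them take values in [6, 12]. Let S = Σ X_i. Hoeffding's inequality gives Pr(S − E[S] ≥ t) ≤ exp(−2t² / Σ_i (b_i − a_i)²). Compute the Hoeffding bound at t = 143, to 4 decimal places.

0.1740

Σ(b_i − a_i)² = 16·12² + 168·11² + 21·6² = 23388.
Exponent = 2·143² / 23388 = 1.74867.
Bound = exp(−1.74867) = 0.17400.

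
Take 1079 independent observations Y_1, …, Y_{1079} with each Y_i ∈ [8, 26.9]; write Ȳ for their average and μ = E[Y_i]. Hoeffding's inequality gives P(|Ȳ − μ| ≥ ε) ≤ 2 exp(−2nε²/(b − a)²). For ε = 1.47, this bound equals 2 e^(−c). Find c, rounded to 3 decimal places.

c = 2nε²/(b − a)² = 2·1079·1.47² / 18.9² = 13.0546.

13.055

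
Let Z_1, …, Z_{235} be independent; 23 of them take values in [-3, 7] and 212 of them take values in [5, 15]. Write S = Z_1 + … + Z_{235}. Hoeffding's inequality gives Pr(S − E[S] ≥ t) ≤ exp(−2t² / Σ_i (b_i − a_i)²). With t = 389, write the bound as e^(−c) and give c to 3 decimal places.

Σ(b_i − a_i)² = 23·10² + 212·10² = 23500.
c = 2t² / 23500 = 2·389² / 23500 = 12.8784.

12.878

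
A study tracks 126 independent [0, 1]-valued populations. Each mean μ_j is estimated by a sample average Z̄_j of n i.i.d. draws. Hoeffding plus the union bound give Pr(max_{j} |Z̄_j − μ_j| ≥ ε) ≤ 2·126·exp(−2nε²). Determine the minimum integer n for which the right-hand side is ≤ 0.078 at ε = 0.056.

1289

Need 2·126·exp(−2nε²) ≤ 0.078, i.e. exp(−2nε²) ≤ 0.078/252.
So 2nε² ≥ ln(252/0.078) = 8.080476.
Hence n ≥ 8.080476/(2·0.056²) = 1288.341.
The smallest integer n is 1289.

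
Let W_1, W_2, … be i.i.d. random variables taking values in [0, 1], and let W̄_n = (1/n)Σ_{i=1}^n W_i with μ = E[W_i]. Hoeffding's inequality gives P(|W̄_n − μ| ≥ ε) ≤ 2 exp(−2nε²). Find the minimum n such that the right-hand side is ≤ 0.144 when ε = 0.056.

Require 2·exp(−2nε²) ≤ 0.144, i.e. 2nε² ≥ ln(2/0.144) = 2.631089.
So n ≥ 2.631089 / (2·0.056²) = 419.498.
The smallest integer n is 420.

420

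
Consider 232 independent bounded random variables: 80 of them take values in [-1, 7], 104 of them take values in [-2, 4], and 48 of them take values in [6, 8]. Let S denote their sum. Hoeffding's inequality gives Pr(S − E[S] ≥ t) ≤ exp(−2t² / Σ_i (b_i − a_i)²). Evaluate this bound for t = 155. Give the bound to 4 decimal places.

Σ(b_i − a_i)² = 80·8² + 104·6² + 48·2² = 9056.
Exponent = 2·155² / 9056 = 5.30587.
Bound = exp(−5.30587) = 0.00496.

0.0050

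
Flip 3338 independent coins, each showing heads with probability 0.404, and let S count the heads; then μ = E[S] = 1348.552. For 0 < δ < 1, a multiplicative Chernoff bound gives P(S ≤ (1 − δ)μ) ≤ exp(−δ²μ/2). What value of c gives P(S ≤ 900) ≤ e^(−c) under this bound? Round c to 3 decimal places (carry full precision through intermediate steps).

Write 900 = (1 − δ)μ, so δ = 1 − 900/1348.552 = 0.3326175…
Then the exponent is δ²μ/2 = (μ − 900)²/(2μ) = 74.598123.

74.598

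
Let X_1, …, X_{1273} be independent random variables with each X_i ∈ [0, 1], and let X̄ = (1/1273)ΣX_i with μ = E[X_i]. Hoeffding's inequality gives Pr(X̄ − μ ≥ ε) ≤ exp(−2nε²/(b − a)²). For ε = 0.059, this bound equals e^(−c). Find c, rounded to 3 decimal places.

8.863

c = 2nε²/(b − a)² = 2·1273·0.059² / 1² = 8.8626.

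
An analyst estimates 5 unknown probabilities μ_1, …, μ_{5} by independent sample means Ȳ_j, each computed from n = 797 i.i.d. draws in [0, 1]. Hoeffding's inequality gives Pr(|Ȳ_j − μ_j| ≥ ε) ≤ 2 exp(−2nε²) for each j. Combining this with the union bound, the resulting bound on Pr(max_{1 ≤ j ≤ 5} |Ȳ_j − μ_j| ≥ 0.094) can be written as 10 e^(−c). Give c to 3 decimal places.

Union bound over the 5 events: Pr(max_{1 ≤ j ≤ 5} |Ȳ_j − μ_j| ≥ 0.094) ≤ 5·2·exp(−2nε²) = 10 exp(−2·797·0.094²).
So c = 2·797·0.094² = 14.0846.

14.085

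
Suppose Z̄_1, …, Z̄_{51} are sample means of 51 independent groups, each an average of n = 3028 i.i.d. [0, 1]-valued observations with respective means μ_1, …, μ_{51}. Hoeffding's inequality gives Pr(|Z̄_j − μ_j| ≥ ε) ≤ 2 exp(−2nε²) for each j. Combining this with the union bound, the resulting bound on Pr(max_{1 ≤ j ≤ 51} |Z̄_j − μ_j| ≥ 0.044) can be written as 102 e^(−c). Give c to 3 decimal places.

11.724

Union bound over the 51 events: Pr(max_{1 ≤ j ≤ 51} |Z̄_j − μ_j| ≥ 0.044) ≤ 51·2·exp(−2nε²) = 102 exp(−2·3028·0.044²).
So c = 2·3028·0.044² = 11.7244.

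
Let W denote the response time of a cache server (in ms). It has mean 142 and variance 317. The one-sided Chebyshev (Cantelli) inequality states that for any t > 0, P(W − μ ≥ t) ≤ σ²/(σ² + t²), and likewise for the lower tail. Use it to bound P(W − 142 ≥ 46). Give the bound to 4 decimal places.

Here σ² = 317 and t = 46, so σ² + t² = 2433.
Cantelli's bound: 317/2433 = 0.1303.

0.1303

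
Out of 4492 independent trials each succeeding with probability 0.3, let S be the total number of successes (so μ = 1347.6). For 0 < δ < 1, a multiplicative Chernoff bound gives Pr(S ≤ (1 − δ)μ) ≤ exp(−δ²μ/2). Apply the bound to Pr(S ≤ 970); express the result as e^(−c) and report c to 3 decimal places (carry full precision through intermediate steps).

52.902

Write 970 = (1 − δ)μ, so δ = 1 − 970/1347.6 = 0.2802018…
Then the exponent is δ²μ/2 = (μ − 970)²/(2μ) = 52.902107.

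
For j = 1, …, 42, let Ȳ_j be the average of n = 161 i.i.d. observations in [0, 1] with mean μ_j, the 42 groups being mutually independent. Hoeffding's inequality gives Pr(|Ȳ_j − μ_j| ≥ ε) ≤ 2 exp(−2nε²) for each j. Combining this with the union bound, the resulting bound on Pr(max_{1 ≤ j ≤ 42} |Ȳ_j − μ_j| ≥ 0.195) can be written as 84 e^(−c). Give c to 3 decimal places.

12.244

Union bound over the 42 events: Pr(max_{1 ≤ j ≤ 42} |Ȳ_j − μ_j| ≥ 0.195) ≤ 42·2·exp(−2nε²) = 84 exp(−2·161·0.195²).
So c = 2·161·0.195² = 12.2440.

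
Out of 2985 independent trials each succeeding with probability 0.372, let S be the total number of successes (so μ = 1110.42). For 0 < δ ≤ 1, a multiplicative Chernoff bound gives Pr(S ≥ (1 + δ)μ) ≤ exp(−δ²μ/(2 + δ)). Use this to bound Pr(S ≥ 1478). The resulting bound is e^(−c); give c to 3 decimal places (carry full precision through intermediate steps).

Write 1478 = (1 + δ)μ, so δ = 1478/1110.42 − 1 = 0.3310279…
Then the exponent is δ²μ/(2 + δ) = (1478 − μ)² / (μ·(2 + δ)) = 52.199819.

52.200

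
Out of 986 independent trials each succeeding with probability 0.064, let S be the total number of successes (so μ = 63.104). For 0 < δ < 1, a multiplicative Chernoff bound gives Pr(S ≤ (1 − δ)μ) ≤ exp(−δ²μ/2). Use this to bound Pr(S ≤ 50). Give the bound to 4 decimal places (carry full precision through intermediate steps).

0.2565

Write 50 = (1 − δ)μ, so δ = 1 − 50/63.104 = 0.2076572…
Then the exponent is δ²μ/2 = (μ − 50)²/(2μ) = 1.360570.
Bound = exp(−1.360570) = 0.25651.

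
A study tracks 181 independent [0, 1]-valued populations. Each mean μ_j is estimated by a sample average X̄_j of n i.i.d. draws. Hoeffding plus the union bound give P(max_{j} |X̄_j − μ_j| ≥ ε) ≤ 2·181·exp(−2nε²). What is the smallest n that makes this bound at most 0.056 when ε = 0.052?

1623

Need 2·181·exp(−2nε²) ≤ 0.056, i.e. exp(−2nε²) ≤ 0.056/362.
So 2nε² ≥ ln(362/0.056) = 8.774048.
Hence n ≥ 8.774048/(2·0.052²) = 1622.420.
The smallest integer n is 1623.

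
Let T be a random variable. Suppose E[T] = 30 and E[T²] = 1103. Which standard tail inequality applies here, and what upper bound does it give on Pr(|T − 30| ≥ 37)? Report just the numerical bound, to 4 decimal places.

The first two moments determine the variance, so Chebyshev's inequality is the sharpest standard bound available.
Var(T) = E[T²] − (E[T])² = 1103 − 900 = 203.
Chebyshev's inequality: Pr(|T − μ| ≥ t) ≤ Var(T)/t² = 203/1369 = 0.1483.

0.1483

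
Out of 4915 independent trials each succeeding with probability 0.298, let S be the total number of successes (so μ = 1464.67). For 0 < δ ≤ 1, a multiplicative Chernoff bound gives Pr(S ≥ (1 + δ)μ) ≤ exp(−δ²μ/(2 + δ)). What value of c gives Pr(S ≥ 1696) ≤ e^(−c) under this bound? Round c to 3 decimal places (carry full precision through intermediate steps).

Write 1696 = (1 + δ)μ, so δ = 1696/1464.67 − 1 = 0.15794…
Then the exponent is δ²μ/(2 + δ) = (1696 − μ)² / (μ·(2 + δ)) = 16.931084.

16.931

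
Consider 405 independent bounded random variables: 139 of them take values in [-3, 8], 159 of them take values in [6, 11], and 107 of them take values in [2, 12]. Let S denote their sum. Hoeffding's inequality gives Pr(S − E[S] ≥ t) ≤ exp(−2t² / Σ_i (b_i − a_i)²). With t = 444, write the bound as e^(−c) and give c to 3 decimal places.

12.519

Σ(b_i − a_i)² = 139·11² + 159·5² + 107·10² = 31494.
c = 2t² / 31494 = 2·444² / 31494 = 12.5190.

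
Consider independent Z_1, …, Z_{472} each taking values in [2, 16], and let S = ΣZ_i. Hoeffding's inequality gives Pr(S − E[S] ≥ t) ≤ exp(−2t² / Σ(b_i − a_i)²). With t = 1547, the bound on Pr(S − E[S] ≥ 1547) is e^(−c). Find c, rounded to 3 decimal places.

51.738

Σ(b_i − a_i)² = 472·(14)² = 92512.
c = 2t²/92512 = 2·1547²/92512 = 51.7383.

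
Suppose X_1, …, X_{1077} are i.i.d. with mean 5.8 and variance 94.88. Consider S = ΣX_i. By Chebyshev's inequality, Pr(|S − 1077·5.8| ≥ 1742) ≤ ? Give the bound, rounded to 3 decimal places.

Var(S) = n·Var(X_i) = 1077·94.88 = 102185.76.
Chebyshev: Pr(|S − 1077·5.8| ≥ 1742) ≤ Var(S)/1742² = 102185.76/3034564 = 0.0337.

0.034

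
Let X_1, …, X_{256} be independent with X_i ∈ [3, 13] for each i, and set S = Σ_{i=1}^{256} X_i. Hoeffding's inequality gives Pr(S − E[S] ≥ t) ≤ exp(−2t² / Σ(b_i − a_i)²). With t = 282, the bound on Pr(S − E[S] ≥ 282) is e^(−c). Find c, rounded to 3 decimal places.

Σ(b_i − a_i)² = 256·(10)² = 25600.
c = 2t²/25600 = 2·282²/25600 = 6.2128.

6.213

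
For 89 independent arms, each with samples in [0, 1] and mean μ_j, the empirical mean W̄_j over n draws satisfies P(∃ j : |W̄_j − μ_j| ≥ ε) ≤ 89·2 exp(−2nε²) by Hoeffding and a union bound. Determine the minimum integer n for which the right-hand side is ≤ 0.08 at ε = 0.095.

Need 2·89·exp(−2nε²) ≤ 0.08, i.e. exp(−2nε²) ≤ 0.08/178.
So 2nε² ≥ ln(178/0.08) = 7.707512.
Hence n ≥ 7.707512/(2·0.095²) = 427.009.
The smallest integer n is 428.

428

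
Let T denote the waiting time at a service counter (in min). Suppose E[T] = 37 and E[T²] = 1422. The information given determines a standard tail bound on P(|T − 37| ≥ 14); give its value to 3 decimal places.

The first two moments determine the variance, so Chebyshev's inequality is the sharpest standard bound available.
Var(T) = E[T²] − (E[T])² = 1422 − 1369 = 53.
Chebyshev's inequality: P(|T − μ| ≥ t) ≤ Var(T)/t² = 53/196 = 0.2704.

0.270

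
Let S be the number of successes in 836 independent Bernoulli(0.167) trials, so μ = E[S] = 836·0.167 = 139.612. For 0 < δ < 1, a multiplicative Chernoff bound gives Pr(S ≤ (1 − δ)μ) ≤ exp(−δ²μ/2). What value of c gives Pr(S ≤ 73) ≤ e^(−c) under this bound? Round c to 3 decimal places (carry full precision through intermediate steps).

Write 73 = (1 − δ)μ, so δ = 1 − 73/139.612 = 0.4771223…
Then the exponent is δ²μ/2 = (μ − 73)²/(2μ) = 15.891036.

15.891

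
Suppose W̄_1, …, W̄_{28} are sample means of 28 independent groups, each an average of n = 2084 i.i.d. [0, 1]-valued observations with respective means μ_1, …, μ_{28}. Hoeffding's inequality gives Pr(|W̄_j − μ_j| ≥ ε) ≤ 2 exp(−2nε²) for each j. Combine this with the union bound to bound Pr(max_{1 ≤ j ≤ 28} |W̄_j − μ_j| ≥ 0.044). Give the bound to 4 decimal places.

0.0175

Per-experiment Hoeffding bound: 2·exp(−2·2084·0.044²) = 2·exp(−8.06925) = 0.00062604.
Union bound over 28 events: 28·0.00062604 = 0.01753.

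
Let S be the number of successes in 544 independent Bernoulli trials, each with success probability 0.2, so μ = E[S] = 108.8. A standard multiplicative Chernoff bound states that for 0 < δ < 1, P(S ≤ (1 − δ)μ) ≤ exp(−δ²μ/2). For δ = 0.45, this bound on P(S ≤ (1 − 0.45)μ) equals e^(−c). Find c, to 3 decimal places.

c = δ²μ/2 = 0.45²·108.8/2 = 11.0160.

11.016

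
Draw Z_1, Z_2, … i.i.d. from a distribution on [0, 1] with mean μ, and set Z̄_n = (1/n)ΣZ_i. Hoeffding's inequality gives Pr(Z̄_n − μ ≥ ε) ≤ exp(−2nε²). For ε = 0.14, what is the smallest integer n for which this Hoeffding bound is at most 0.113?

Require exp(−2nε²) ≤ 0.113, i.e. 2nε² ≥ ln(1/0.113) = 2.180367.
So n ≥ 2.180367 / (2·0.14²) = 55.622.
The smallest integer n is 56.

56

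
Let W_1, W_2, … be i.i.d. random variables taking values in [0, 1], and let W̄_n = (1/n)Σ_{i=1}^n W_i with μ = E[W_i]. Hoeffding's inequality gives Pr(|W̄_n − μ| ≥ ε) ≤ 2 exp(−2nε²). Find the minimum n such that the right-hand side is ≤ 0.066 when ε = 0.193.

Require 2·exp(−2nε²) ≤ 0.066, i.e. 2nε² ≥ ln(2/0.066) = 3.411248.
So n ≥ 3.411248 / (2·0.193²) = 45.790.
The smallest integer n is 46.

46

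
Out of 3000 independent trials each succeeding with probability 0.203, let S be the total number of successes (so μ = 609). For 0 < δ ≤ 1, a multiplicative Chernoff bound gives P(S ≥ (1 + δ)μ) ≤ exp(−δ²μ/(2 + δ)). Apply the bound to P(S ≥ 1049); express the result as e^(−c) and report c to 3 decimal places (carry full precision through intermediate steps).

Write 1049 = (1 + δ)μ, so δ = 1049/609 − 1 = 0.7224959…
Then the exponent is δ²μ/(2 + δ) = (1049 − μ)² / (μ·(2 + δ)) = 116.767189.

116.767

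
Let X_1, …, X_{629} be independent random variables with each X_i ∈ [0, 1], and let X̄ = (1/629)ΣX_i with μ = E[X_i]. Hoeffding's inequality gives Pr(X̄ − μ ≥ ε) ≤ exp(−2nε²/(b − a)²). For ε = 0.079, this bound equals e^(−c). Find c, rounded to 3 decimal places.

7.851

c = 2nε²/(b − a)² = 2·629·0.079² / 1² = 7.8512.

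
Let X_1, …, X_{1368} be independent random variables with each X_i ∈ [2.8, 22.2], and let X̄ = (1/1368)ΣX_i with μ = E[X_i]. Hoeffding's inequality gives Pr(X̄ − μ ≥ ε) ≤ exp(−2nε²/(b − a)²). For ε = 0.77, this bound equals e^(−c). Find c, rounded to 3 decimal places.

c = 2nε²/(b − a)² = 2·1368·0.77² / 19.4² = 4.3102.

4.310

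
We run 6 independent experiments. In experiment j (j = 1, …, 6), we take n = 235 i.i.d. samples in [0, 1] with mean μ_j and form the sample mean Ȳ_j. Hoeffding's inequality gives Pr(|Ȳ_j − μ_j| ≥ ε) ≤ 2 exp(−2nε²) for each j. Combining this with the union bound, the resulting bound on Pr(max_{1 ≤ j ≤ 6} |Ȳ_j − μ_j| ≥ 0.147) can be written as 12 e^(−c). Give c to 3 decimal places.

10.156

Union bound over the 6 events: Pr(max_{1 ≤ j ≤ 6} |Ȳ_j − μ_j| ≥ 0.147) ≤ 6·2·exp(−2nε²) = 12 exp(−2·235·0.147²).
So c = 2·235·0.147² = 10.1562.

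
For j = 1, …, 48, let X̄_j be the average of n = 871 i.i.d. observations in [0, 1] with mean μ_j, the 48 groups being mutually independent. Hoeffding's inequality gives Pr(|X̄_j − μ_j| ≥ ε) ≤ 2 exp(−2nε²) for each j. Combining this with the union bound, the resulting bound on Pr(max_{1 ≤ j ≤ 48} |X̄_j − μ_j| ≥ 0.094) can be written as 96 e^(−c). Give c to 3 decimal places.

15.392

Union bound over the 48 events: Pr(max_{1 ≤ j ≤ 48} |X̄_j − μ_j| ≥ 0.094) ≤ 48·2·exp(−2nε²) = 96 exp(−2·871·0.094²).
So c = 2·871·0.094² = 15.3923.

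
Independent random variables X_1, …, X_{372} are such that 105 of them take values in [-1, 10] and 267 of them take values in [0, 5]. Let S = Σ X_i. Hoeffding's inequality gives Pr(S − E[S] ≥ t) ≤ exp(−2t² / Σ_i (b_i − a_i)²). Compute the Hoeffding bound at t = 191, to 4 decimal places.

0.0232

Σ(b_i − a_i)² = 105·11² + 267·5² = 19380.
Exponent = 2·191² / 19380 = 3.76481.
Bound = exp(−3.76481) = 0.02317.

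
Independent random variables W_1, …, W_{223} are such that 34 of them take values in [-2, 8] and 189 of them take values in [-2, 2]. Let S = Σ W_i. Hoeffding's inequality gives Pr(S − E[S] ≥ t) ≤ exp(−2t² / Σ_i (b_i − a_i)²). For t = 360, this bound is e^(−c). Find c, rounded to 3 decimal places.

Σ(b_i − a_i)² = 34·10² + 189·4² = 6424.
c = 2t² / 6424 = 2·360² / 6424 = 40.3487.

40.349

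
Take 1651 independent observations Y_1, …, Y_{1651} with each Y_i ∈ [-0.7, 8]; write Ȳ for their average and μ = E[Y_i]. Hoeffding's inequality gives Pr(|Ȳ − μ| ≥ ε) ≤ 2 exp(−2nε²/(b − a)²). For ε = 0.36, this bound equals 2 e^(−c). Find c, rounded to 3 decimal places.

5.654

c = 2nε²/(b − a)² = 2·1651·0.36² / 8.7² = 5.6538.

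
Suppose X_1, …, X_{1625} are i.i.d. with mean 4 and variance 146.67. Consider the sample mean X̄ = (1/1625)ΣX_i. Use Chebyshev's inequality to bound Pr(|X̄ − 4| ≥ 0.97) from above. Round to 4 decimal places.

Var(X̄) = Var(X_i)/n = 146.67/1625 = 0.090258.
Chebyshev: Pr(|X̄ − 4| ≥ 0.97) ≤ Var(X̄)/(0.97)² = 146.67/(1625·0.97²) = 0.0959.

0.0959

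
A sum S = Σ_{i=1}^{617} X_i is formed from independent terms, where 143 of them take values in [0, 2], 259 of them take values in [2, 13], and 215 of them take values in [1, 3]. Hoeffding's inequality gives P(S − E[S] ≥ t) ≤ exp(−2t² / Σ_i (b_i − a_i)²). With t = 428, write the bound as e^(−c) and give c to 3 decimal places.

11.180

Σ(b_i − a_i)² = 143·2² + 259·11² + 215·2² = 32771.
c = 2t² / 32771 = 2·428² / 32771 = 11.1796.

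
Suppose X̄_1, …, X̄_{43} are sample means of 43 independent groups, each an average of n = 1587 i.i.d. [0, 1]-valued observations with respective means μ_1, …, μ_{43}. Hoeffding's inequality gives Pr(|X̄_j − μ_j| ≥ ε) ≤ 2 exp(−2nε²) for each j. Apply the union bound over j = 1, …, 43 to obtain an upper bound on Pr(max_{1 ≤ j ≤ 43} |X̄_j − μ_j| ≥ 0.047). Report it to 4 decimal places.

0.0775

Per-experiment Hoeffding bound: 2·exp(−2·1587·0.047²) = 2·exp(−7.01137) = 0.0018032.
Union bound over 43 events: 43·0.0018032 = 0.07754.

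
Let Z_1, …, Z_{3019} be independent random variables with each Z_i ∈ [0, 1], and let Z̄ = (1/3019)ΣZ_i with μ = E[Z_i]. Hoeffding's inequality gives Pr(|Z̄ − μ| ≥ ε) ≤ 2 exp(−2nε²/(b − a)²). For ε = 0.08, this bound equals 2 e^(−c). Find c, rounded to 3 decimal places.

c = 2nε²/(b − a)² = 2·3019·0.08² / 1² = 38.6432.

38.643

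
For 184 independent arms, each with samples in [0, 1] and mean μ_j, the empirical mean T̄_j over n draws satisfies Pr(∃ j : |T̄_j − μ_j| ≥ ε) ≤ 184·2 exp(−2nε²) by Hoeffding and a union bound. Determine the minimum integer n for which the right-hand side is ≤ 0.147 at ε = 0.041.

Need 2·184·exp(−2nε²) ≤ 0.147, i.e. exp(−2nε²) ≤ 0.147/368.
So 2nε² ≥ ln(368/0.147) = 7.825406.
Hence n ≥ 7.825406/(2·0.041²) = 2327.604.
The smallest integer n is 2328.

2328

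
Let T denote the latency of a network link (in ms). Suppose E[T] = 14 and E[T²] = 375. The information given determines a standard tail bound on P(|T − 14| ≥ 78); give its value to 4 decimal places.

The first two moments determine the variance, so Chebyshev's inequality is the sharpest standard bound available.
Var(T) = E[T²] − (E[T])² = 375 − 196 = 179.
Chebyshev's inequality: P(|T − μ| ≥ t) ≤ Var(T)/t² = 179/6084 = 0.0294.

0.0294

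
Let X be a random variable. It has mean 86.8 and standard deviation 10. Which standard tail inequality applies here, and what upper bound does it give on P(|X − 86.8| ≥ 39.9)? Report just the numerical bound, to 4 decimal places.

0.0628

Mean and variance are known, so Chebyshev's inequality applies.
Chebyshev: P(|X − μ| ≥ t) ≤ Var(X)/t².
Var(X) = σ² = 10² = 100.
Bound = 100 / 1592.01 = 0.0628.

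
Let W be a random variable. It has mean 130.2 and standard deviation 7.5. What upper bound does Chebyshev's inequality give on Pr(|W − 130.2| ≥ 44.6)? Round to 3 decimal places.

0.028

Chebyshev: Pr(|W − μ| ≥ t) ≤ Var(W)/t².
Var(W) = σ² = 7.5² = 56.25.
Bound = 56.25 / 1989.16 = 0.0283.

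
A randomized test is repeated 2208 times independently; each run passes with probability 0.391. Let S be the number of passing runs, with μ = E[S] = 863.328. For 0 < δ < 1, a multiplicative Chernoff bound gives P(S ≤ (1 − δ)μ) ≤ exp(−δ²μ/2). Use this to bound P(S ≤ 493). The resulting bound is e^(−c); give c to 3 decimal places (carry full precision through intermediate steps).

79.427

Write 493 = (1 − δ)μ, so δ = 1 − 493/863.328 = 0.428954…
Then the exponent is δ²μ/2 = (μ − 493)²/(2μ) = 79.426839.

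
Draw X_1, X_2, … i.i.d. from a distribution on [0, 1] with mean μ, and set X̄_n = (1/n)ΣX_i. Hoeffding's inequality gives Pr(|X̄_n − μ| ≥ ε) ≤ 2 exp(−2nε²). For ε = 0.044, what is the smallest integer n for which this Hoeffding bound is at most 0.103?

Require 2·exp(−2nε²) ≤ 0.103, i.e. 2nε² ≥ ln(2/0.103) = 2.966173.
So n ≥ 2.966173 / (2·0.044²) = 766.057.
The smallest integer n is 767.

767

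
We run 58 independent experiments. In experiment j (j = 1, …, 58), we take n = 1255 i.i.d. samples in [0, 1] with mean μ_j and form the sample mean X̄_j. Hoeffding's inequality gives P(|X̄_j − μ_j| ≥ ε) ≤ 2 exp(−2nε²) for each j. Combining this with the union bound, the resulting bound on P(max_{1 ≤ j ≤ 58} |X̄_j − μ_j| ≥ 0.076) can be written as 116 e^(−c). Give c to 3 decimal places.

Union bound over the 58 events: P(max_{1 ≤ j ≤ 58} |X̄_j − μ_j| ≥ 0.076) ≤ 58·2·exp(−2nε²) = 116 exp(−2·1255·0.076²).
So c = 2·1255·0.076² = 14.4978.

14.498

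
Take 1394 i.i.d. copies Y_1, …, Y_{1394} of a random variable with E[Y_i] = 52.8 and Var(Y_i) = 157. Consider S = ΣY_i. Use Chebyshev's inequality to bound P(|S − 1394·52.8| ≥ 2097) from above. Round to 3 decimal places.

Var(S) = n·Var(Y_i) = 1394·157 = 218858.
Chebyshev: P(|S − 1394·52.8| ≥ 2097) ≤ Var(S)/2097² = 218858/4397409 = 0.0498.

0.050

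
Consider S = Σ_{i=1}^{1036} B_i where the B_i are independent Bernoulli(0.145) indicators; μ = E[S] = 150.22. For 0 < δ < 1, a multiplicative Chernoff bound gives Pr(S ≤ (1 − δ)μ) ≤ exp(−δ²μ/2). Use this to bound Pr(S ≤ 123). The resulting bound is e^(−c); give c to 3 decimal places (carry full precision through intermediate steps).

2.466

Write 123 = (1 − δ)μ, so δ = 1 − 123/150.22 = 0.1812009…
Then the exponent is δ²μ/2 = (μ − 123)²/(2μ) = 2.466144.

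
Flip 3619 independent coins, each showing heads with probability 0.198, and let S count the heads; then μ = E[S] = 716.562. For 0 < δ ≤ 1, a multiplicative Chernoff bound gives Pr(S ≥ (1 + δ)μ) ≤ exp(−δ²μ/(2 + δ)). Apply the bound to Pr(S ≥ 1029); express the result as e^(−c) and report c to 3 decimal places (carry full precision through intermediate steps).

55.923

Write 1029 = (1 + δ)μ, so δ = 1029/716.562 − 1 = 0.4360237…
Then the exponent is δ²μ/(2 + δ) = (1029 − μ)² / (μ·(2 + δ)) = 55.923252.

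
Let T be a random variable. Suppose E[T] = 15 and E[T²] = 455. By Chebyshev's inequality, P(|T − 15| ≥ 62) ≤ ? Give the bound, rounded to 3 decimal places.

0.060

Var(T) = E[T²] − (E[T])² = 455 − 225 = 230.
Chebyshev's inequality: P(|T − μ| ≥ t) ≤ Var(T)/t² = 230/3844 = 0.0598.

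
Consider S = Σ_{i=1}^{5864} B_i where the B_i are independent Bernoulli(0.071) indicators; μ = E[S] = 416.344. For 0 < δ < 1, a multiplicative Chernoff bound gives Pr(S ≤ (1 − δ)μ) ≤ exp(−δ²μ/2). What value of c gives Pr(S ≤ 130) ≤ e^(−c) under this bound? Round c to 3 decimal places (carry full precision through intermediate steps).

98.468

Write 130 = (1 − δ)μ, so δ = 1 − 130/416.344 = 0.6877582…
Then the exponent is δ²μ/2 = (μ − 130)²/(2μ) = 98.467717.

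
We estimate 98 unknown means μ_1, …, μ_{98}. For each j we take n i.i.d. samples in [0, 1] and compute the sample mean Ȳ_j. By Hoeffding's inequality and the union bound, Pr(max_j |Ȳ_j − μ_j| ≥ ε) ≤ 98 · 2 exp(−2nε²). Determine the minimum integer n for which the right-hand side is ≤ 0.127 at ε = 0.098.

Need 2·98·exp(−2nε²) ≤ 0.127, i.e. exp(−2nε²) ≤ 0.127/196.
So 2nε² ≥ ln(196/0.127) = 7.341683.
Hence n ≥ 7.341683/(2·0.098²) = 382.220.
The smallest integer n is 383.

383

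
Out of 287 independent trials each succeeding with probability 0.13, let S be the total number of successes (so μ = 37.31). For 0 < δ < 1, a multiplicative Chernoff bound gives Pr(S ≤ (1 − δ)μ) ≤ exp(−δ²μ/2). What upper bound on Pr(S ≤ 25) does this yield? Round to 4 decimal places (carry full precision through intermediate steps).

0.1312

Write 25 = (1 − δ)μ, so δ = 1 − 25/37.31 = 0.3299384…
Then the exponent is δ²μ/2 = (μ − 25)²/(2μ) = 2.030771.
Bound = exp(−2.030771) = 0.13123.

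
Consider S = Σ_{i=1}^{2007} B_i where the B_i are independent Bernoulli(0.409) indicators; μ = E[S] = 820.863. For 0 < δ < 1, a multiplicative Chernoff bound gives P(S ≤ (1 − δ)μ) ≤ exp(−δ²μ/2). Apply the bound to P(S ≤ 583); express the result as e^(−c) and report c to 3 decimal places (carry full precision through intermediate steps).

34.463

Write 583 = (1 − δ)μ, so δ = 1 − 583/820.863 = 0.2897719…
Then the exponent is δ²μ/2 = (μ − 583)²/(2μ) = 34.463002.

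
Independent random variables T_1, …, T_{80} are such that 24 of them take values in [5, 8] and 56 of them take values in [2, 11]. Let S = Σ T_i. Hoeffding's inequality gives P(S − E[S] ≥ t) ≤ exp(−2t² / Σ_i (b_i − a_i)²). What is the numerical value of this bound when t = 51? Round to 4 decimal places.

Σ(b_i − a_i)² = 24·3² + 56·9² = 4752.
Exponent = 2·51² / 4752 = 1.09470.
Bound = exp(−1.09470) = 0.33464.

0.3346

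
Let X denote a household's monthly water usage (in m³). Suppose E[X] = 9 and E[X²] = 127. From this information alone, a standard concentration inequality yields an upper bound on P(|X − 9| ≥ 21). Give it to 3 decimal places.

The first two moments determine the variance, so Chebyshev's inequality is the sharpest standard bound available.
Var(X) = E[X²] − (E[X])² = 127 − 81 = 46.
Chebyshev's inequality: P(|X − μ| ≥ t) ≤ Var(X)/t² = 46/441 = 0.1043.

0.104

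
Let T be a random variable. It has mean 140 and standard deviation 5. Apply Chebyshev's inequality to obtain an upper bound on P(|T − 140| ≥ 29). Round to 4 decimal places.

0.0297

Chebyshev: P(|T − μ| ≥ t) ≤ Var(T)/t².
Var(T) = σ² = 5² = 25.
Bound = 25 / 841 = 0.0297.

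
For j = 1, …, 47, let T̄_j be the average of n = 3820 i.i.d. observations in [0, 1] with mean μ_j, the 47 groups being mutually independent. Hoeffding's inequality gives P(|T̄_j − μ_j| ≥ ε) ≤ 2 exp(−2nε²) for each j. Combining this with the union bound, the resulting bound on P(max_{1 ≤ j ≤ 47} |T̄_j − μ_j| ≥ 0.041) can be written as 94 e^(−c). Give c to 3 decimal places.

12.843

Union bound over the 47 events: P(max_{1 ≤ j ≤ 47} |T̄_j − μ_j| ≥ 0.041) ≤ 47·2·exp(−2nε²) = 94 exp(−2·3820·0.041²).
So c = 2·3820·0.041² = 12.8428.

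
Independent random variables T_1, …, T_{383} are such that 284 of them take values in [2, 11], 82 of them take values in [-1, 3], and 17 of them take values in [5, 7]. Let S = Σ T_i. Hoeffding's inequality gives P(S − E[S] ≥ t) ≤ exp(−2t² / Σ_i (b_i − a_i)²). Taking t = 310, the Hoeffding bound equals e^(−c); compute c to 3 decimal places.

7.882

Σ(b_i − a_i)² = 284·9² + 82·4² + 17·2² = 24384.
c = 2t² / 24384 = 2·310² / 24384 = 7.8822.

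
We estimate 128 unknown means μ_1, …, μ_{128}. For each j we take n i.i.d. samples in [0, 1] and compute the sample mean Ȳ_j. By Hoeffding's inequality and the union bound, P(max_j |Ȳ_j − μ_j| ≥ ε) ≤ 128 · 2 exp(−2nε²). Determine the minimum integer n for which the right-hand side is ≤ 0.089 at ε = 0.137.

Need 2·128·exp(−2nε²) ≤ 0.089, i.e. exp(−2nε²) ≤ 0.089/256.
So 2nε² ≥ ln(256/0.089) = 7.964296.
Hence n ≥ 7.964296/(2·0.137²) = 212.166.
The smallest integer n is 213.

213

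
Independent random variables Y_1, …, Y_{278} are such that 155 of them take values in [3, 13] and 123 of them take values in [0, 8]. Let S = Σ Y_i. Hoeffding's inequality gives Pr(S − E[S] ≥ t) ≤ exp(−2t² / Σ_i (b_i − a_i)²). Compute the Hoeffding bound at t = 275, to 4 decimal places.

Σ(b_i − a_i)² = 155·10² + 123·8² = 23372.
Exponent = 2·275² / 23372 = 6.47142.
Bound = exp(−6.47142) = 0.00155.

0.0015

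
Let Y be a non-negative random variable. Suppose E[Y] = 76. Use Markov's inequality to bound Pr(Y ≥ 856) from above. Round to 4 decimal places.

Markov's inequality: for a non-negative random variable, Pr(Y ≥ a) ≤ E[Y]/a.
Here E[Y] = 76 and a = 856, so the bound is 76/856 = 0.0888.

0.0888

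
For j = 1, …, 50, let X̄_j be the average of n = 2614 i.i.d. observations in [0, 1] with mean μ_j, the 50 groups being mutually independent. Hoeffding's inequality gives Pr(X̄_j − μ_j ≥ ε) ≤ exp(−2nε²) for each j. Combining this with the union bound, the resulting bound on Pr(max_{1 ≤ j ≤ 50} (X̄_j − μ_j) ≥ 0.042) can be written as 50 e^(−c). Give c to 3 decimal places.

Union bound over the 50 events: Pr(max_{1 ≤ j ≤ 50} (X̄_j − μ_j) ≥ 0.042) ≤ 50·exp(−2nε²) = 50 exp(−2·2614·0.042²).
So c = 2·2614·0.042² = 9.2222.

9.222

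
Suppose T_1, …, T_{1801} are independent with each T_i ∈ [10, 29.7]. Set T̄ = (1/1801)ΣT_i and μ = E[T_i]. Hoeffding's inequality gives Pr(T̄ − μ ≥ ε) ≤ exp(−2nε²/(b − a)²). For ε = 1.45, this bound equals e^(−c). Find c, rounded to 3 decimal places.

c = 2nε²/(b − a)² = 2·1801·1.45² / 19.7² = 19.5140.

19.514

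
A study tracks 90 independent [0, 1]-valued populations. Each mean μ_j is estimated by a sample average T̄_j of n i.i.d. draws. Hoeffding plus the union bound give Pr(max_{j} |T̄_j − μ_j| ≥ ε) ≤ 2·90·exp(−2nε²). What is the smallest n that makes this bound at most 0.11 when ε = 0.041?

Need 2·90·exp(−2nε²) ≤ 0.11, i.e. exp(−2nε²) ≤ 0.11/180.
So 2nε² ≥ ln(180/0.11) = 7.400232.
Hence n ≥ 7.400232/(2·0.041²) = 2201.140.
The smallest integer n is 2202.

2202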